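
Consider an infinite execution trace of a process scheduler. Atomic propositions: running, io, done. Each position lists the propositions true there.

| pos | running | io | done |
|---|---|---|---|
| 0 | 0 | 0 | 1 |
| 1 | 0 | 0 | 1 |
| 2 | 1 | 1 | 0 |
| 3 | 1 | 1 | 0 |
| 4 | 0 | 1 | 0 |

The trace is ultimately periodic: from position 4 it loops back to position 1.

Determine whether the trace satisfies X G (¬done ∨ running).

No

The position after 0 is 1; G (¬done ∨ running) is false there.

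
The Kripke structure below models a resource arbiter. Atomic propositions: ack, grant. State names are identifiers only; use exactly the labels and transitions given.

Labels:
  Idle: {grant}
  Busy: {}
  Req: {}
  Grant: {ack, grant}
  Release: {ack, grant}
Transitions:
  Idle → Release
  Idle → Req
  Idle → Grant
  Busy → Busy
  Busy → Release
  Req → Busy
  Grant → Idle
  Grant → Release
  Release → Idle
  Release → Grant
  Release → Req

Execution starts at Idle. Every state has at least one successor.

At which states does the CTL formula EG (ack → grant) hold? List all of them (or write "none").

{Idle, Busy, Req, Grant, Release}

States satisfying ack → grant: {Idle, Busy, Req, Grant, Release}.
States satisfying EG (ack → grant): {Idle, Busy, Req, Grant, Release}.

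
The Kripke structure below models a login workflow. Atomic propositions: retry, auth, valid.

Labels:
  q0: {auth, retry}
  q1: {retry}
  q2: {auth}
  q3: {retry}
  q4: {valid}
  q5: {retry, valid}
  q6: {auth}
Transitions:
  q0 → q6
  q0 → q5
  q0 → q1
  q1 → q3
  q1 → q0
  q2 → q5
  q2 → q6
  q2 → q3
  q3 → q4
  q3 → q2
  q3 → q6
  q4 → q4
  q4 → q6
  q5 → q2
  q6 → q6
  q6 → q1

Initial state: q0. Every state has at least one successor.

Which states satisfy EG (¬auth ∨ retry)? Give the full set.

States satisfying ¬auth ∨ retry: {q0, q1, q3, q4, q5}.
States satisfying EG (¬auth ∨ retry): {q0, q1, q3, q4}.

{q0, q1, q3, q4}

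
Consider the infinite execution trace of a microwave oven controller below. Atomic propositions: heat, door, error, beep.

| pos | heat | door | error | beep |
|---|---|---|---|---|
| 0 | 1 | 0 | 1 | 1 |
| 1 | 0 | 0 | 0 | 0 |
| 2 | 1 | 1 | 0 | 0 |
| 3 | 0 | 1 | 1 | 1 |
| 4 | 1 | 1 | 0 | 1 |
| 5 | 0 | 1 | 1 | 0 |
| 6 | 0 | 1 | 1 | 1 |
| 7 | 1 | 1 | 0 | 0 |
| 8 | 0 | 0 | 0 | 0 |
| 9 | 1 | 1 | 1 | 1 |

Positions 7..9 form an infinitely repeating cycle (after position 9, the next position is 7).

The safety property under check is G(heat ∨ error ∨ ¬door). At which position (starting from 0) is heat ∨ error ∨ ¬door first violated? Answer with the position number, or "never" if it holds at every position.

heat ∨ error ∨ ¬door holds at every position 0..9, and those are all the positions the trace ever visits, so the invariant G(heat ∨ error ∨ ¬door) is never violated.

never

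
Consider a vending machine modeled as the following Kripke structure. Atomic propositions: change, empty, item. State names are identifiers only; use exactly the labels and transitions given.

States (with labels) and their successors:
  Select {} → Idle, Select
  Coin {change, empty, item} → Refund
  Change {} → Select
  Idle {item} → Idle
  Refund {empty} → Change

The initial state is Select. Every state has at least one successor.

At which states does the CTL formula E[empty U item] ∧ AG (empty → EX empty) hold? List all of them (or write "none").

States satisfying empty: {Coin, Refund}.
States satisfying item: {Coin, Idle}.
States satisfying E[empty U item]: {Coin, Idle}.
States satisfying empty → EX empty: {Select, Coin, Change, Idle}.
States satisfying AG (empty → EX empty): {Select, Change, Idle}.
States satisfying E[empty U item] ∧ AG (empty → EX empty): {Idle}.

{Idle}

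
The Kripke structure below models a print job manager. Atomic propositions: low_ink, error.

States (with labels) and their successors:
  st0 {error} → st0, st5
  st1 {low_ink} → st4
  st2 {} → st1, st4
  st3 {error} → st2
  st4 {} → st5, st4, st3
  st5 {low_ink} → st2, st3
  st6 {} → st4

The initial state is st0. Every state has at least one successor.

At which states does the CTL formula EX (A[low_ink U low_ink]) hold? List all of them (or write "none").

States satisfying A[low_ink U low_ink]: {st1, st5}.
States satisfying EX (A[low_ink U low_ink]): {st0, st2, st4}.

{st0, st2, st4}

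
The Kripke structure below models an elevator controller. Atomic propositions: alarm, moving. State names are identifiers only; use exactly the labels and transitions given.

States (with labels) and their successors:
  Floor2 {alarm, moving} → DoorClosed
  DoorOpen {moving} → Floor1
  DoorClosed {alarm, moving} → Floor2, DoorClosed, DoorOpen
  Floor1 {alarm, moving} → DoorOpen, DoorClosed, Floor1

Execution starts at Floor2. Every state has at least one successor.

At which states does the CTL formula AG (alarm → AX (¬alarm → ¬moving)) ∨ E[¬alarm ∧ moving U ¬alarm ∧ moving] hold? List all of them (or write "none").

{DoorOpen}

States satisfying alarm → AX (¬alarm → ¬moving): {Floor2, DoorOpen}.
States satisfying AG (alarm → AX (¬alarm → ¬moving)): ∅.
States satisfying ¬alarm ∧ moving: {DoorOpen}.
States satisfying E[¬alarm ∧ moving U ¬alarm ∧ moving]: {DoorOpen}.
States satisfying AG (alarm → AX (¬alarm → ¬moving)) ∨ E[¬alarm ∧ moving U ¬alarm ∧ moving]: {DoorOpen}.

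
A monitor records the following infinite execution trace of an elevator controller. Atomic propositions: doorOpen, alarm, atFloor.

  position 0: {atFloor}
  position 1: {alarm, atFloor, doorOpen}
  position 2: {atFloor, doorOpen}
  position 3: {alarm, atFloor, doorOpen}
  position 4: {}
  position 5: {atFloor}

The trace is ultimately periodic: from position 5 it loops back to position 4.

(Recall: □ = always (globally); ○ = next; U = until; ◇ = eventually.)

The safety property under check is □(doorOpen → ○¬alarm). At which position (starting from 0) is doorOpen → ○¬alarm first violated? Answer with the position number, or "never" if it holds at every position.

2

Check doorOpen → ○¬alarm at each position in order: 0 ✓, 1 ✓.
At position 2 the labels are {atFloor, doorOpen} and the next position 3 has {alarm, atFloor, doorOpen}, so doorOpen → ○¬alarm is false there. This is the first violation.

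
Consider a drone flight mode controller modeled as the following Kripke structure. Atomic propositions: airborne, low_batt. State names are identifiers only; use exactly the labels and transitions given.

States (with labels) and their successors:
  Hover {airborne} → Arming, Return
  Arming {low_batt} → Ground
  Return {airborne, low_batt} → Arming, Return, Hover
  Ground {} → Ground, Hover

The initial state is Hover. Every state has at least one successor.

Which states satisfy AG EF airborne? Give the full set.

{Hover, Arming, Return, Ground}

States satisfying EF airborne: {Hover, Arming, Return, Ground}.
States satisfying AG EF airborne: {Hover, Arming, Return, Ground}.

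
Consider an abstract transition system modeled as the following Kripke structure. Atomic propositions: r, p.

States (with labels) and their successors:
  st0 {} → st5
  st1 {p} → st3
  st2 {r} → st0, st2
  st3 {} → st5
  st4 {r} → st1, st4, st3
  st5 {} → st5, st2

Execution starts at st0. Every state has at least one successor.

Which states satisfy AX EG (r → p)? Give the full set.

{st0, st1, st3}

States satisfying EG (r → p): {st0, st1, st3, st5}.
States satisfying AX EG (r → p): {st0, st1, st3}.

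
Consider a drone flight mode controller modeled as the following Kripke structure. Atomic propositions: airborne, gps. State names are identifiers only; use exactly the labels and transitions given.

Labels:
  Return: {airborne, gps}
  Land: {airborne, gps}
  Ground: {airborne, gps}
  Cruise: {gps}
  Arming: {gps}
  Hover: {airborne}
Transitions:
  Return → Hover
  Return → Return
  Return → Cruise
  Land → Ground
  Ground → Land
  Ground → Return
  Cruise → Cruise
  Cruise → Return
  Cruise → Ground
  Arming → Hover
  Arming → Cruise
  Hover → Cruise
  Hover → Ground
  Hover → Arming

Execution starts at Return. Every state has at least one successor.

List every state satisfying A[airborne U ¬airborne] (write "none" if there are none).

{Cruise, Arming}

States satisfying airborne: {Return, Land, Ground, Hover}.
States satisfying ¬airborne: {Cruise, Arming}.
States satisfying A[airborne U ¬airborne]: {Cruise, Arming}.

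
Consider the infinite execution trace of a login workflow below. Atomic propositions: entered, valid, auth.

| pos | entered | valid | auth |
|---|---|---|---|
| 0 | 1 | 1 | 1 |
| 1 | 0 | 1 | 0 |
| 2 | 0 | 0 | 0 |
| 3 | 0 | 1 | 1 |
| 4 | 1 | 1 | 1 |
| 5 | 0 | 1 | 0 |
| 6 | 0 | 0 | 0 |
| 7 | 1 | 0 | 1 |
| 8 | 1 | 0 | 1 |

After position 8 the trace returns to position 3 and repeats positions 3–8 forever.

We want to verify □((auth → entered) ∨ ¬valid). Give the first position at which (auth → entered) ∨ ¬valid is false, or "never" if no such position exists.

3

Check (auth → entered) ∨ ¬valid at each position in order: 0 ✓, 1 ✓, 2 ✓.
At position 3 the labels are {auth, valid}, so (auth → entered) ∨ ¬valid is false there. This is the first violation.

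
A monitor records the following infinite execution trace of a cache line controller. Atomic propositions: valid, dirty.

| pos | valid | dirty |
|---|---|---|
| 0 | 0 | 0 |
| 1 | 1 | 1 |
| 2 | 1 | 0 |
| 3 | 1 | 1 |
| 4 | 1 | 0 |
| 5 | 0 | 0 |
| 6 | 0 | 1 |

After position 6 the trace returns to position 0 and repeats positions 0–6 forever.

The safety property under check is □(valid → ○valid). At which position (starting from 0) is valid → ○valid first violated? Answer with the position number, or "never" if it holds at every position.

4

Check valid → ○valid at each position in order: 0 ✓, 1 ✓, 2 ✓, 3 ✓.
At position 4 the labels are {valid} and the next position 5 has {}, so valid → ○valid is false there. This is the first violation.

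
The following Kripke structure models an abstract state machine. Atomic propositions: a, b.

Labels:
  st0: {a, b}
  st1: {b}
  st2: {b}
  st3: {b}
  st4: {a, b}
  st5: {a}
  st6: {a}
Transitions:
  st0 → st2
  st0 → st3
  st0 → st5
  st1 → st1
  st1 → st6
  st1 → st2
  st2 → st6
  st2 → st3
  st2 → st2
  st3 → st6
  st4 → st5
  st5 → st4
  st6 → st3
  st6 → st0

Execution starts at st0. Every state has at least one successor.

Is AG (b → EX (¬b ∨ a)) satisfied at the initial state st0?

Holds

States satisfying b → EX (¬b ∨ a): {st0, st1, st2, st3, st4, st5, st6}.
States satisfying AG (b → EX (¬b ∨ a)): {st0, st1, st2, st3, st4, st5, st6}.
Every state reachable from st0 satisfies b → EX (¬b ∨ a).
st0 ∈ Sat(AG (b → EX (¬b ∨ a))).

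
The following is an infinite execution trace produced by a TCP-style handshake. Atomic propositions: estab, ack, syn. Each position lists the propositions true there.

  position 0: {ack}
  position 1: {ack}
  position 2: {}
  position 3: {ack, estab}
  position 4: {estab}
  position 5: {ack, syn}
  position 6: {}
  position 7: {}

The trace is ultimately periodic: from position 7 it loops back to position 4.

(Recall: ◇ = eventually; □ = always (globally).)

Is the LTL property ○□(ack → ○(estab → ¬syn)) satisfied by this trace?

Satisfied

The position after 0 is 1; □(ack → ○(estab → ¬syn)) is true there.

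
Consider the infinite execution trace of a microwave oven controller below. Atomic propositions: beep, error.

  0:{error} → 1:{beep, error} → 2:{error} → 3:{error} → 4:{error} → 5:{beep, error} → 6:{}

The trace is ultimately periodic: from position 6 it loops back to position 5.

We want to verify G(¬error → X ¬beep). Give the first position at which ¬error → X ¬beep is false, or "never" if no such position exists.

6

Check ¬error → X ¬beep at each position in order: 0 ✓, 1 ✓, 2 ✓, 3 ✓, 4 ✓, 5 ✓.
At position 6 the labels are {} and the next position 5 has {beep, error}, so ¬error → X ¬beep is false there. This is the first violation.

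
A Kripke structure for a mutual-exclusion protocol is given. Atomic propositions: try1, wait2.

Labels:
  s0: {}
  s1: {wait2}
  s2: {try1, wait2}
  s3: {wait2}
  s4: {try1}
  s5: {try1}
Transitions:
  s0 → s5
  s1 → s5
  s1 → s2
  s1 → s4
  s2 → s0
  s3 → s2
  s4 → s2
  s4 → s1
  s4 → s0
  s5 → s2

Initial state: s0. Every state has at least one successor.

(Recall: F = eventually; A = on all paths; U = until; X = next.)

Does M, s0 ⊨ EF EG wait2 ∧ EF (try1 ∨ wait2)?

States satisfying EG wait2: ∅.
States satisfying EF EG wait2: ∅.
States satisfying try1 ∨ wait2: {s1, s2, s3, s4, s5}.
States satisfying EF (try1 ∨ wait2): {s0, s1, s2, s3, s4, s5}.
States satisfying EF EG wait2 ∧ EF (try1 ∨ wait2): ∅.
s0 ∉ Sat(EF EG wait2 ∧ EF (try1 ∨ wait2)).

Violated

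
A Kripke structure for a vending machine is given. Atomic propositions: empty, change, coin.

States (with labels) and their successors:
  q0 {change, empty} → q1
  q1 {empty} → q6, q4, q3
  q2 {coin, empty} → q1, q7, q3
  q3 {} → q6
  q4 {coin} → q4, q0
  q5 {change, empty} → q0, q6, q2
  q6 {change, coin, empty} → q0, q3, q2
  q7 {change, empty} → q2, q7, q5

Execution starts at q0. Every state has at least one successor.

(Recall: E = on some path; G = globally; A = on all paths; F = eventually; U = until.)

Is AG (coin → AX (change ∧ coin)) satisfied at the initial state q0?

No

States satisfying coin → AX (change ∧ coin): {q0, q1, q3, q5, q7}.
States satisfying AG (coin → AX (change ∧ coin)): ∅.
q2 is reachable from q0 and violates coin → AX (change ∧ coin), so AG fails at q0.
q0 ∉ Sat(AG (coin → AX (change ∧ coin))).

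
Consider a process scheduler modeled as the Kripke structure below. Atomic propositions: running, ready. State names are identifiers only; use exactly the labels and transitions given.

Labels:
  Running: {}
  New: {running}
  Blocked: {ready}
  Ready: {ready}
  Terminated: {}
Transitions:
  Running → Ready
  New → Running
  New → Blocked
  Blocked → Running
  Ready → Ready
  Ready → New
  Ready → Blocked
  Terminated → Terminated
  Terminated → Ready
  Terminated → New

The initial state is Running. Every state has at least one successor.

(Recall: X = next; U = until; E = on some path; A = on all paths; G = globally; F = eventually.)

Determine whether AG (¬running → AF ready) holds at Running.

Satisfied

States satisfying ¬running → AF ready: {Running, New, Blocked, Ready}.
States satisfying AG (¬running → AF ready): {Running, New, Blocked, Ready}.
Every state reachable from Running satisfies ¬running → AF ready.
Running ∈ Sat(AG (¬running → AF ready)).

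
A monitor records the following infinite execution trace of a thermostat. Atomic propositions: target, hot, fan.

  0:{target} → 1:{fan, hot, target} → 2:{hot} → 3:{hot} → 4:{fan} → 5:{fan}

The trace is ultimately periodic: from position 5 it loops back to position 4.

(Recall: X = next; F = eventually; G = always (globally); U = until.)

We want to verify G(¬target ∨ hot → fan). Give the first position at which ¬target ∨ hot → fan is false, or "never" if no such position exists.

2

Check ¬target ∨ hot → fan at each position in order: 0 ✓, 1 ✓.
At position 2 the labels are {hot}, so ¬target ∨ hot → fan is false there. This is the first violation.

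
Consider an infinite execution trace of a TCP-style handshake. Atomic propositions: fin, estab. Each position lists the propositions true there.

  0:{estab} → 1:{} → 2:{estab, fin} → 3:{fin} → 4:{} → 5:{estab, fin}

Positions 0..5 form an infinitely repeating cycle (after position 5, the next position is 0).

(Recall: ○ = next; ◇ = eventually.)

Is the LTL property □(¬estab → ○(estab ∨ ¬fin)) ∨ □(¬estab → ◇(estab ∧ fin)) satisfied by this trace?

¬estab → ○(estab ∨ ¬fin) holds at every position 0..5, and those are all positions ever visited, so □(¬estab → ○(estab ∨ ¬fin)) holds.
Positions where ¬estab holds: 1, 3, 4.
Check ○(estab ∨ ¬fin) at each: 1→ok, 3→ok, 4→ok.
¬estab → ◇(estab ∧ fin) holds at every position 0..5, and those are all positions ever visited, so □(¬estab → ◇(estab ∧ fin)) holds.
Positions where ¬estab holds: 1, 3, 4.
Check ◇(estab ∧ fin) at each: 1→ok, 3→ok, 4→ok.
At position 0: □(¬estab → ○(estab ∨ ¬fin)) is true; □(¬estab → ◇(estab ∧ fin)) is true; so □(¬estab → ○(estab ∨ ¬fin)) ∨ □(¬estab → ◇(estab ∧ fin)) is true.

Satisfied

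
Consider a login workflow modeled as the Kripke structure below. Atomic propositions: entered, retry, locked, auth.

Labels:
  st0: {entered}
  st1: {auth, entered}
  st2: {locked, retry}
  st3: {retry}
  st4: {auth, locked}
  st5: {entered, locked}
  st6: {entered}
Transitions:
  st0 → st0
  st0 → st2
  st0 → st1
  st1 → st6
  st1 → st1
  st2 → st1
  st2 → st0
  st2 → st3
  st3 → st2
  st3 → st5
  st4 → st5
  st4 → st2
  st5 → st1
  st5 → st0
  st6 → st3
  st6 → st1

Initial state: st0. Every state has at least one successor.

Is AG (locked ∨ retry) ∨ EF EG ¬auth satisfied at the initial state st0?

Holds

States satisfying locked ∨ retry: {st2, st3, st4, st5}.
States satisfying AG (locked ∨ retry): ∅.
States satisfying EG ¬auth: {st0, st2, st3, st5, st6}.
States satisfying EF EG ¬auth: {st0, st1, st2, st3, st4, st5, st6}.
States satisfying AG (locked ∨ retry) ∨ EF EG ¬auth: {st0, st1, st2, st3, st4, st5, st6}.
st0 ∈ Sat(AG (locked ∨ retry) ∨ EF EG ¬auth).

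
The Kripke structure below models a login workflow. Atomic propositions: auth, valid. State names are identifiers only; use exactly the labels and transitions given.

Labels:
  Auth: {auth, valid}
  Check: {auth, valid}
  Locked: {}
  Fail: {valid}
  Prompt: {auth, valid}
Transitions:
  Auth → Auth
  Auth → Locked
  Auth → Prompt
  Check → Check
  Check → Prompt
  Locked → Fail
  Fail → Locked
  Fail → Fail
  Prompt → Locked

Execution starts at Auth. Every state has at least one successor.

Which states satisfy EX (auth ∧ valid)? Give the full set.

{Auth, Check}

States satisfying auth ∧ valid: {Auth, Check, Prompt}.
States satisfying EX (auth ∧ valid): {Auth, Check}.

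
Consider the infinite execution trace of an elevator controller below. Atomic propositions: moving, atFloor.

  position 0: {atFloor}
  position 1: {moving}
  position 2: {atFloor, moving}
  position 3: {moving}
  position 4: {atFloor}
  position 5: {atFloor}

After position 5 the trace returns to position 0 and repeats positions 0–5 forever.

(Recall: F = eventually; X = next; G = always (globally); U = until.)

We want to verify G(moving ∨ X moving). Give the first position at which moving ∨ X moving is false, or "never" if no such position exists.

Check moving ∨ X moving at each position in order: 0 ✓, 1 ✓, 2 ✓, 3 ✓.
At position 4 the labels are {atFloor} and the next position 5 has {atFloor}, so moving ∨ X moving is false there. This is the first violation.

4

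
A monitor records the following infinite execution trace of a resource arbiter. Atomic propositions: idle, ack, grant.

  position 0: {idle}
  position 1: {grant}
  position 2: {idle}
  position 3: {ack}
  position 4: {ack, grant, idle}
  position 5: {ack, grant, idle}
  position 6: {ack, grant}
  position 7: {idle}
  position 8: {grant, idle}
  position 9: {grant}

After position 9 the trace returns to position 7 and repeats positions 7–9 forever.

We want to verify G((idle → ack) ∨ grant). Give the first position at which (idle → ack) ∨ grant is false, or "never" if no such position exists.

At position 0 the labels are {idle}, so (idle → ack) ∨ grant is false there. This is the first violation.

0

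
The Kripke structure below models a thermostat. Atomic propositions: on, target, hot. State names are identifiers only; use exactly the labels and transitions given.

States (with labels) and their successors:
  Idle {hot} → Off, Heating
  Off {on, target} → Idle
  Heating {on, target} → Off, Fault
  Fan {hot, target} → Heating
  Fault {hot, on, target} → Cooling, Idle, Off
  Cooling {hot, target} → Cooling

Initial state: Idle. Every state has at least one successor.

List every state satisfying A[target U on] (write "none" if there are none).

States satisfying target: {Off, Heating, Fan, Fault, Cooling}.
States satisfying on: {Off, Heating, Fault}.
States satisfying A[target U on]: {Off, Heating, Fan, Fault}.

{Off, Heating, Fan, Fault}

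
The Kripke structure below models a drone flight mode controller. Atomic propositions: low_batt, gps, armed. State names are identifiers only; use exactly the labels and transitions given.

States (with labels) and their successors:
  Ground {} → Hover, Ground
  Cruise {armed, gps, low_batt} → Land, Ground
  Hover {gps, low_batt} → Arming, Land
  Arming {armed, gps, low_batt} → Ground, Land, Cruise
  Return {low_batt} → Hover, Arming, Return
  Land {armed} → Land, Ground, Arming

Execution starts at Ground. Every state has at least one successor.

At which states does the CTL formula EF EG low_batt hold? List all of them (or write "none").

{Return}

States satisfying EG low_batt: {Return}.
States satisfying EF EG low_batt: {Return}.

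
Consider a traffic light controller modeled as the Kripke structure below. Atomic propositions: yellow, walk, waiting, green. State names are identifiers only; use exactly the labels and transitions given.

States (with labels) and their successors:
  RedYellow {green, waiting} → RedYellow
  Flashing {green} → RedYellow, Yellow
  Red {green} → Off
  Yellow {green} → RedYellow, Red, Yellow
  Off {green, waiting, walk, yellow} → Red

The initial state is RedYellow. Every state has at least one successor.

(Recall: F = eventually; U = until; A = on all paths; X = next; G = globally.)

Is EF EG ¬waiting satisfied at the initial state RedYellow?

Violated

States satisfying EG ¬waiting: {Flashing, Yellow}.
States satisfying EF EG ¬waiting: {Flashing, Yellow}.
No suitable path/successor from RedYellow witnesses the formula.
RedYellow ∉ Sat(EF EG ¬waiting).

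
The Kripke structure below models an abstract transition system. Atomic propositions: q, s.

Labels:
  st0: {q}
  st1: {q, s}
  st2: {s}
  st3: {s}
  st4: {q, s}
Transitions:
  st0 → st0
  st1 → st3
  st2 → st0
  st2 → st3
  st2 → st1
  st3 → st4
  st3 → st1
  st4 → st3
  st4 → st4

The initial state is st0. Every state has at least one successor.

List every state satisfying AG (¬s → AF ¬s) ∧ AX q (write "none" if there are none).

States satisfying ¬s → AF ¬s: {st0, st1, st2, st3, st4}.
States satisfying AG (¬s → AF ¬s): {st0, st1, st2, st3, st4}.
States satisfying q: {st0, st1, st4}.
States satisfying AX q: {st0, st3}.
States satisfying AG (¬s → AF ¬s) ∧ AX q: {st0, st3}.

{st0, st3}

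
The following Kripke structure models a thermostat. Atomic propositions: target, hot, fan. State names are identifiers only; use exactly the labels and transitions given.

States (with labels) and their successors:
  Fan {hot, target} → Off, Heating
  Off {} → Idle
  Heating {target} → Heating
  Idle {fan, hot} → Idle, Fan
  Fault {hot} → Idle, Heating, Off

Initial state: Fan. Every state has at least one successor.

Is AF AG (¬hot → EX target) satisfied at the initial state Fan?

States satisfying AG (¬hot → EX target): {Heating}.
States satisfying AF AG (¬hot → EX target): {Heating}.
There is a path from Fan along which AG (¬hot → EX target) never holds.
Fan ∉ Sat(AF AG (¬hot → EX target)).

No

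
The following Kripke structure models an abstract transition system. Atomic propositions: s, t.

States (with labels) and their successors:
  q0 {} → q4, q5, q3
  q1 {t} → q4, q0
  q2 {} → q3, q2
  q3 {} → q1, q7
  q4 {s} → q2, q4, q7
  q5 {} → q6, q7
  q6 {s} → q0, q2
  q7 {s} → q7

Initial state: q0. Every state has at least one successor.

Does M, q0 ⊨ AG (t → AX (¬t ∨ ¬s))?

Yes

States satisfying t → AX (¬t ∨ ¬s): {q0, q1, q2, q3, q4, q5, q6, q7}.
States satisfying AG (t → AX (¬t ∨ ¬s)): {q0, q1, q2, q3, q4, q5, q6, q7}.
Every state reachable from q0 satisfies t → AX (¬t ∨ ¬s).
q0 ∈ Sat(AG (t → AX (¬t ∨ ¬s))).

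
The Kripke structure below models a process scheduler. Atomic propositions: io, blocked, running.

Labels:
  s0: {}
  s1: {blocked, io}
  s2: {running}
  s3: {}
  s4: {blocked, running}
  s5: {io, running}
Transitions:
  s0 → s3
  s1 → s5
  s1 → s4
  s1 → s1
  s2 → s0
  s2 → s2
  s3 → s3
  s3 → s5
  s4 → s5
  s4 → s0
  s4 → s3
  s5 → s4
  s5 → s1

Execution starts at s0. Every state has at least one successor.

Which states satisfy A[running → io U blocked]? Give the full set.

{s1, s4, s5}

States satisfying running → io: {s0, s1, s3, s5}.
States satisfying blocked: {s1, s4}.
States satisfying A[running → io U blocked]: {s1, s4, s5}.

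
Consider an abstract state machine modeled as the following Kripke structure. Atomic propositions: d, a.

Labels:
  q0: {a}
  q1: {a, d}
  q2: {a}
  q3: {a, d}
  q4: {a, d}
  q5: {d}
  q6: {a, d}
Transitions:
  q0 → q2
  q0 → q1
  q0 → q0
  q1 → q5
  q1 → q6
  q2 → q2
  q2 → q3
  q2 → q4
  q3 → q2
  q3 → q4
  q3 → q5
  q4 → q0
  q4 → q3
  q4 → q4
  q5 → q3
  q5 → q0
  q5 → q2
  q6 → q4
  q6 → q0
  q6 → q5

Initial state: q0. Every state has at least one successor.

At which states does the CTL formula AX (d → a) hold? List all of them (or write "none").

{q0, q2, q4, q5}

States satisfying d → a: {q0, q1, q2, q3, q4, q6}.
States satisfying AX (d → a): {q0, q2, q4, q5}.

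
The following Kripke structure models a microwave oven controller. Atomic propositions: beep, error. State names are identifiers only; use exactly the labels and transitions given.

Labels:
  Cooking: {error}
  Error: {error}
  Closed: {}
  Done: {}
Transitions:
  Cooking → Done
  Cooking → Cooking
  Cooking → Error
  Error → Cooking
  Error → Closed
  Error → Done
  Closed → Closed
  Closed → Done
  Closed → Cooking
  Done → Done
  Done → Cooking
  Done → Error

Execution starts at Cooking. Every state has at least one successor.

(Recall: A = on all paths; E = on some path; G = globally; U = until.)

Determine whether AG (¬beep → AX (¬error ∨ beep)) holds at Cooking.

Does not hold

States satisfying ¬beep → AX (¬error ∨ beep): ∅.
States satisfying AG (¬beep → AX (¬error ∨ beep)): ∅.
Closed is reachable from Cooking and violates ¬beep → AX (¬error ∨ beep), so AG fails at Cooking.
Cooking ∉ Sat(AG (¬beep → AX (¬error ∨ beep))).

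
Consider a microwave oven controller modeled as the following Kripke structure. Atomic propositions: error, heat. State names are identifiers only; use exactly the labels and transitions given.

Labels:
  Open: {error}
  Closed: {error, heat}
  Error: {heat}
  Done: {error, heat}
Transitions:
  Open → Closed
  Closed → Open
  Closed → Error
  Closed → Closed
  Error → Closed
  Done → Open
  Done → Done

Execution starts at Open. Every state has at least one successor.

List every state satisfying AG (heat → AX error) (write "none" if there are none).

States satisfying heat → AX error: {Open, Error, Done}.
States satisfying AG (heat → AX error): ∅.

none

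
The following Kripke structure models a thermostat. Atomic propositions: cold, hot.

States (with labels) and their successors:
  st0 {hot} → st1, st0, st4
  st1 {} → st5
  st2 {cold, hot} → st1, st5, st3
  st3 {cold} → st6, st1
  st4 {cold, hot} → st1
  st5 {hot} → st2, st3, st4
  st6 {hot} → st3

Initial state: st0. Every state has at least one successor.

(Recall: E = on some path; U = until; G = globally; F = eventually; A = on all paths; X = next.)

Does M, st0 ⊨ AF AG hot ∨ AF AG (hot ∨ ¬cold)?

States satisfying AG hot: ∅.
States satisfying AF AG hot: ∅.
States satisfying AG (hot ∨ ¬cold): ∅.
States satisfying AF AG (hot ∨ ¬cold): ∅.
States satisfying AF AG hot ∨ AF AG (hot ∨ ¬cold): ∅.
st0 ∉ Sat(AF AG hot ∨ AF AG (hot ∨ ¬cold)).

Does not hold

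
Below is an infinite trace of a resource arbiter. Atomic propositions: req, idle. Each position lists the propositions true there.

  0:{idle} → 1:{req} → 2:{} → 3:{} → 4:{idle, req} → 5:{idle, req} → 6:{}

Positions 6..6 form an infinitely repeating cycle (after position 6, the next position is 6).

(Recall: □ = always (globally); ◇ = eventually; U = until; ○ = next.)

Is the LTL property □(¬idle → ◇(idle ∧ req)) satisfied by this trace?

¬idle → ◇(idle ∧ req) must hold at every position from 0 onward. It fails at position 6, so □(¬idle → ◇(idle ∧ req)) is false.
Positions where ¬idle holds: 1, 2, 3, 6.
Check ◇(idle ∧ req) at each: 1→ok, 2→ok, 3→ok, 6→fails.

Does not hold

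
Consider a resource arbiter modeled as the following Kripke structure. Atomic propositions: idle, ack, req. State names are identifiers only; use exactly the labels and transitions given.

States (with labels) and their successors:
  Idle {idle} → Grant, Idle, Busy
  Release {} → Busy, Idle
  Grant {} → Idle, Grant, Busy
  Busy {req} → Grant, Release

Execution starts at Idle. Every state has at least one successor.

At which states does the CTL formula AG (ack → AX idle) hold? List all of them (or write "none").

States satisfying ack → AX idle: {Idle, Release, Grant, Busy}.
States satisfying AG (ack → AX idle): {Idle, Release, Grant, Busy}.

{Idle, Release, Grant, Busy}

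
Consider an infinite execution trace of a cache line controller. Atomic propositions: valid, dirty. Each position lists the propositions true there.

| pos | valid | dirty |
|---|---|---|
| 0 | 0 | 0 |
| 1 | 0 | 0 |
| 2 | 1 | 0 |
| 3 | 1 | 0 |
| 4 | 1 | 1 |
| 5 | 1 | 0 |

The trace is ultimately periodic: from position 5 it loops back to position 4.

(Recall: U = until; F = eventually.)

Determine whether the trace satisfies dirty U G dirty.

No

Walking from position 0: at position 0, G dirty has not yet held and dirty fails, so dirty U G dirty is false.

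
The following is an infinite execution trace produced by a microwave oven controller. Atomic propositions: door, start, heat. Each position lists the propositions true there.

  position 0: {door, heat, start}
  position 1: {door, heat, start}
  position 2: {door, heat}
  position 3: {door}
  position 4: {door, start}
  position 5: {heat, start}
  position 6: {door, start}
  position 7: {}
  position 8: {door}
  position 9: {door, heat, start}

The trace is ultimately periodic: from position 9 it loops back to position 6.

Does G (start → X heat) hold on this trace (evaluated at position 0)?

Does not hold

start → X heat must hold at every position from 0 onward. It fails at position 5, so G (start → X heat) is false.
Positions where start holds: 0, 1, 4, 5, 6, 9.
Check X heat at each: 0→ok, 1→ok, 4→ok, 5→fails, 6→fails, 9→fails.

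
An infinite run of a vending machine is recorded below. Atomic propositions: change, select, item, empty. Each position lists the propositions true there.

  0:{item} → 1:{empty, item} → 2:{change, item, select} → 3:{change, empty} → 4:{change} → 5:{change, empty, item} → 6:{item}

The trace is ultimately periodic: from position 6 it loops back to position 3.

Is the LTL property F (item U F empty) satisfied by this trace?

item U F empty holds at position 0, which is reachable from 0, so F (item U F empty) holds.

Holds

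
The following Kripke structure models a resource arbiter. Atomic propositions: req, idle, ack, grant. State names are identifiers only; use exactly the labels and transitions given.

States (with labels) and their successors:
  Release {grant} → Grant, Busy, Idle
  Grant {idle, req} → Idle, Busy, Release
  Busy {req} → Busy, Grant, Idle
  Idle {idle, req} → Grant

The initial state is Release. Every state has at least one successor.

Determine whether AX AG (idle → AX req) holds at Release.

No

States satisfying AG (idle → AX req): ∅.
States satisfying AX AG (idle → AX req): ∅.
Release ∉ Sat(AX AG (idle → AX req)).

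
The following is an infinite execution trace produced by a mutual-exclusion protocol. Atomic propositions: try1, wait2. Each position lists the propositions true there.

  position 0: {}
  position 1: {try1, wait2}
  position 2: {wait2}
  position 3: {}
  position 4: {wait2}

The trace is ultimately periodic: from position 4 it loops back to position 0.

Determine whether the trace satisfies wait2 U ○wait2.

Walking from position 0: ○wait2 first holds at position 0, and wait2 holds at every earlier position along the way, so wait2 U ○wait2 holds.

Holds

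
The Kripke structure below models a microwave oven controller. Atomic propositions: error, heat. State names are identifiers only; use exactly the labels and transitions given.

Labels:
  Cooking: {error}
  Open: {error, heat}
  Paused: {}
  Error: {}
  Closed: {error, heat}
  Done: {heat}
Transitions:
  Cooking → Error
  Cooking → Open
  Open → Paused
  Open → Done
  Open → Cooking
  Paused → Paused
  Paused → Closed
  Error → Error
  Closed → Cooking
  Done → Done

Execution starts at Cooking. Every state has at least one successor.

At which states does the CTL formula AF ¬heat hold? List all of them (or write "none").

{Cooking, Paused, Error, Closed}

States satisfying ¬heat: {Cooking, Paused, Error}.
States satisfying AF ¬heat: {Cooking, Paused, Error, Closed}.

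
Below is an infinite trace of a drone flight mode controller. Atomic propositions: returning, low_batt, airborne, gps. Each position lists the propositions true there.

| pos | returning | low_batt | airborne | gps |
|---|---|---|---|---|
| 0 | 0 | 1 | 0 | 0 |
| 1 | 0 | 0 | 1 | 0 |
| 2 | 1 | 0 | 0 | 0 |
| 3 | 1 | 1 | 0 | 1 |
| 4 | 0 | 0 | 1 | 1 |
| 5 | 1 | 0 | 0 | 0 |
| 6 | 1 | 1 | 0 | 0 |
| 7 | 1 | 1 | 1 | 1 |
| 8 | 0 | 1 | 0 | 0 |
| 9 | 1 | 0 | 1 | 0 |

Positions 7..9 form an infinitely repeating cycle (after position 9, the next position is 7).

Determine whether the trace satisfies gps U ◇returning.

Yes

Walking from position 0: ◇returning first holds at position 0, and gps holds at every earlier position along the way, so gps U ◇returning holds.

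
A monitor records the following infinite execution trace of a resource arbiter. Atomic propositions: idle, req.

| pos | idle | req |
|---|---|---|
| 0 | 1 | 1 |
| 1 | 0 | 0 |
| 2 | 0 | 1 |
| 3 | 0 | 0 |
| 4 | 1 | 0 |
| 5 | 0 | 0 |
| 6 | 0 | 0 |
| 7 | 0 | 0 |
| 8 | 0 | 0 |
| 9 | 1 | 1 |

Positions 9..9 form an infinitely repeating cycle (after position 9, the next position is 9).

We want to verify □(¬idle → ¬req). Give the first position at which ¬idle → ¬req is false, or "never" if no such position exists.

Check ¬idle → ¬req at each position in order: 0 ✓, 1 ✓.
At position 2 the labels are {req}, so ¬idle → ¬req is false there. This is the first violation.

2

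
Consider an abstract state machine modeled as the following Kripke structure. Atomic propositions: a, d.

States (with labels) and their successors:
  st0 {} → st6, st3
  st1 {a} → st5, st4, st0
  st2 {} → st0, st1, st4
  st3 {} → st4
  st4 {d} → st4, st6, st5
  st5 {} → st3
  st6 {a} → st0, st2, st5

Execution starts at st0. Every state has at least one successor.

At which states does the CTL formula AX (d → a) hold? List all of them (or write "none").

{st0, st5, st6}

States satisfying d → a: {st0, st1, st2, st3, st5, st6}.
States satisfying AX (d → a): {st0, st5, st6}.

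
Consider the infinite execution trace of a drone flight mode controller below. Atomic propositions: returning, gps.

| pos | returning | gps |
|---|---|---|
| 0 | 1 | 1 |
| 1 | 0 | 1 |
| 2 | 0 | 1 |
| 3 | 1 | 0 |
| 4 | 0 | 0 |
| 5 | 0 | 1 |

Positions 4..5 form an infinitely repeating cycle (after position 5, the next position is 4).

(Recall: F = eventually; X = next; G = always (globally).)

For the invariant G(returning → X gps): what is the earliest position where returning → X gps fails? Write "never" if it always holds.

Check returning → X gps at each position in order: 0 ✓, 1 ✓, 2 ✓.
At position 3 the labels are {returning} and the next position 4 has {}, so returning → X gps is false there. This is the first violation.

3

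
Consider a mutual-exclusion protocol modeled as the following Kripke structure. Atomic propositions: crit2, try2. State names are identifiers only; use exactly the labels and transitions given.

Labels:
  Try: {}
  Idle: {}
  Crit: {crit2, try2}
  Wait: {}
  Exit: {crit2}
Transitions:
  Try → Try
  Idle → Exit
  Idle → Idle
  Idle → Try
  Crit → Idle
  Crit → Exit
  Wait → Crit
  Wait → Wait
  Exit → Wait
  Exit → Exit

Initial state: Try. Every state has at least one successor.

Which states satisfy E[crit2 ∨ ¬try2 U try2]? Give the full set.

States satisfying crit2 ∨ ¬try2: {Try, Idle, Crit, Wait, Exit}.
States satisfying try2: {Crit}.
States satisfying E[crit2 ∨ ¬try2 U try2]: {Idle, Crit, Wait, Exit}.

{Idle, Crit, Wait, Exit}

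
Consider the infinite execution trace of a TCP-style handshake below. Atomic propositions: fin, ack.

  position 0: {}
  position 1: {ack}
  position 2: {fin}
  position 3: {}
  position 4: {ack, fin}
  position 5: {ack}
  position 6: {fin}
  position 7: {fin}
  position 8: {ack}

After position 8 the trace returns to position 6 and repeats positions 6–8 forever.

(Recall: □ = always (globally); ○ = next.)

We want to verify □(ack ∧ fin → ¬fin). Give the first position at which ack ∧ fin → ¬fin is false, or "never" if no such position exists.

Check ack ∧ fin → ¬fin at each position in order: 0 ✓, 1 ✓, 2 ✓, 3 ✓.
At position 4 the labels are {ack, fin}, so ack ∧ fin → ¬fin is false there. This is the first violation.

4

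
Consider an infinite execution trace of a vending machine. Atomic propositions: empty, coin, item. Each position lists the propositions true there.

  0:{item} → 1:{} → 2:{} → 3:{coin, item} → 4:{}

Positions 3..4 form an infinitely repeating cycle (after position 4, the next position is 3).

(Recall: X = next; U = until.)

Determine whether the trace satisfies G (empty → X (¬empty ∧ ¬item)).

empty → X (¬empty ∧ ¬item) holds at every position 0..4, and those are all positions ever visited, so G (empty → X (¬empty ∧ ¬item)) holds.

Yes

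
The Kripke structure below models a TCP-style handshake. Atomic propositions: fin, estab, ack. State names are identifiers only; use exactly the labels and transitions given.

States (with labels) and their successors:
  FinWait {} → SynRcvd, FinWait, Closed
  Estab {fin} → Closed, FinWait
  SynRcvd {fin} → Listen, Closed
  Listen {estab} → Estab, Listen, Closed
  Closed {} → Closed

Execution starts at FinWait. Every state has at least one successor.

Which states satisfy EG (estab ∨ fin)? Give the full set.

States satisfying estab ∨ fin: {Estab, SynRcvd, Listen}.
States satisfying EG (estab ∨ fin): {SynRcvd, Listen}.

{SynRcvd, Listen}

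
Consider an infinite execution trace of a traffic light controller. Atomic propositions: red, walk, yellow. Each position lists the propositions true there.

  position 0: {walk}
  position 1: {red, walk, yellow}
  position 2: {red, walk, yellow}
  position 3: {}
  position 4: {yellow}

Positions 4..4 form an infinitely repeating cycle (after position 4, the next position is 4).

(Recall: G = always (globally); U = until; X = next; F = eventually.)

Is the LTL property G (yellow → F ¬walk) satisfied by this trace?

yellow → F ¬walk holds at every position 0..4, and those are all positions ever visited, so G (yellow → F ¬walk) holds.
Positions where yellow holds: 1, 2, 4.
Check F ¬walk at each: 1→ok, 2→ok, 4→ok.

Holds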